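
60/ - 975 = -4/65  =  - 0.06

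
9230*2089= 19281470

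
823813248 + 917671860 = 1741485108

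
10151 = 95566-85415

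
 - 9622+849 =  - 8773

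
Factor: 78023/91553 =7^( - 1)*29^( - 1) * 173^1 = 173/203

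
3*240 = 720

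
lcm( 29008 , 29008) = 29008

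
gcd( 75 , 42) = 3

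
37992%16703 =4586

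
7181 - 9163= - 1982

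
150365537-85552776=64812761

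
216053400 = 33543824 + 182509576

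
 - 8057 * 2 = -16114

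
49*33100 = 1621900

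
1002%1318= 1002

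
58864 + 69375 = 128239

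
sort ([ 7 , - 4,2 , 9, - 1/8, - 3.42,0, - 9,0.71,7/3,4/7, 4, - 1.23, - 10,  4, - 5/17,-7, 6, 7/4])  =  [ - 10, - 9,-7,-4, - 3.42,-1.23,-5/17, - 1/8,0 , 4/7, 0.71,7/4, 2,7/3,4,4,6,7 , 9]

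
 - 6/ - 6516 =1/1086  =  0.00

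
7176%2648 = 1880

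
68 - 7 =61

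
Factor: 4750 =2^1*5^3*19^1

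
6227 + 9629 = 15856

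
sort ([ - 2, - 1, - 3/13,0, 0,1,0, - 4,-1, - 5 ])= [ - 5,-4,-2, - 1, -1, - 3/13,0, 0,0,1]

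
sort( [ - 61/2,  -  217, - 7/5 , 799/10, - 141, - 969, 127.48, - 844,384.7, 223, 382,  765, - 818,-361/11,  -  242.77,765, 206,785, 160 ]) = [ - 969,- 844, - 818, - 242.77, - 217, - 141, - 361/11, - 61/2, - 7/5, 799/10,127.48, 160, 206,223, 382,384.7, 765, 765, 785]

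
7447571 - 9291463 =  - 1843892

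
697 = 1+696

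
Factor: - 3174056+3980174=2^1*3^1*134353^1 =806118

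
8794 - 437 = 8357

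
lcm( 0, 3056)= 0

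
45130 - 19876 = 25254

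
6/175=6/175  =  0.03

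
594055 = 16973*35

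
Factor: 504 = 2^3*3^2*7^1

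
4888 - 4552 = 336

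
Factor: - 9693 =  - 3^3*359^1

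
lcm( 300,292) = 21900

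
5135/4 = 5135/4 = 1283.75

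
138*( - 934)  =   - 128892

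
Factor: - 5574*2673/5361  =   - 2^1 *3^5*11^1 * 929^1*1787^( - 1 )= -4966434/1787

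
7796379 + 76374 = 7872753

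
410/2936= 205/1468  =  0.14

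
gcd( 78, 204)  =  6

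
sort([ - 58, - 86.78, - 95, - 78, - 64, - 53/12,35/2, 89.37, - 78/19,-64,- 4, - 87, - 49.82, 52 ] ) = [ - 95, - 87, - 86.78, - 78, - 64, - 64, - 58, - 49.82, - 53/12, - 78/19, - 4,35/2, 52,89.37 ] 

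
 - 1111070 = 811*( - 1370)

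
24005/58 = 24005/58 = 413.88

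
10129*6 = 60774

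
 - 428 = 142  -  570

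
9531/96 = 99 + 9/32 = 99.28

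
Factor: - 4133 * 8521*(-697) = 17^1*41^1*4133^1*8521^1 = 24546453221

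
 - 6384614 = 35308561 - 41693175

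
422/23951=422/23951=0.02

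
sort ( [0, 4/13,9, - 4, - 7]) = [ - 7 , - 4, 0,4/13,9]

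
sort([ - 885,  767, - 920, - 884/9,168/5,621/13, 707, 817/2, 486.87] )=[ - 920, - 885, -884/9,  168/5 , 621/13,817/2,486.87, 707, 767] 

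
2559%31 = 17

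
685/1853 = 685/1853 = 0.37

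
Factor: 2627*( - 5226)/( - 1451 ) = 2^1*3^1*13^1 * 37^1*67^1*71^1 * 1451^( - 1) = 13728702/1451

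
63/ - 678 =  - 21/226  =  - 0.09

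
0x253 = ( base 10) 595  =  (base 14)307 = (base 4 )21103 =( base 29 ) kf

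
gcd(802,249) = 1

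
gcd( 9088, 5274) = 2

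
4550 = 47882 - 43332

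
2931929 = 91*32219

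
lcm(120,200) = 600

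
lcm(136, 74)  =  5032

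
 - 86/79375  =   - 1 + 79289/79375 =- 0.00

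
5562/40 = 139+1/20 = 139.05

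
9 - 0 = 9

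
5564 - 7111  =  -1547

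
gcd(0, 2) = 2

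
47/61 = 47/61 = 0.77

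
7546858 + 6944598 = 14491456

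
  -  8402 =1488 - 9890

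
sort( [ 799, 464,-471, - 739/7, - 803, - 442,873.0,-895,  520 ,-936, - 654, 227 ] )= [ - 936,- 895,-803, - 654, - 471,-442, - 739/7, 227  ,  464,520, 799, 873.0 ] 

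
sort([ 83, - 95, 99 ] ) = [ - 95, 83, 99] 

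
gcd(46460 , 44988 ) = 92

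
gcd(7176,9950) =2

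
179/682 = 179/682 = 0.26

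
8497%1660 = 197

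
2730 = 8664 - 5934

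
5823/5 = 5823/5= 1164.60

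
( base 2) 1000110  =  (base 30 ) 2a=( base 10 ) 70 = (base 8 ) 106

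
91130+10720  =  101850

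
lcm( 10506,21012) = 21012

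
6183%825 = 408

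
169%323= 169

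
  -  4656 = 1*( - 4656)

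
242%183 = 59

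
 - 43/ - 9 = 43/9= 4.78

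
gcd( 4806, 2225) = 89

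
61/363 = 61/363 =0.17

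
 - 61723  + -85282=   -147005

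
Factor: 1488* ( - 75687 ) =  - 112622256 = - 2^4*3^2*31^1*25229^1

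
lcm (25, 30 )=150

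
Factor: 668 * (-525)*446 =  - 156412200 = - 2^3 * 3^1 * 5^2 * 7^1* 167^1 * 223^1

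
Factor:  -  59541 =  - 3^1 * 89^1*223^1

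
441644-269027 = 172617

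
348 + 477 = 825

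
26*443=11518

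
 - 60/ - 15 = 4 + 0/1 = 4.00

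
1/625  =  1/625 =0.00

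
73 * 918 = 67014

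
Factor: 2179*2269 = 2179^1*2269^1 = 4944151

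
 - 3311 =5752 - 9063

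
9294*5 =46470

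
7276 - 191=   7085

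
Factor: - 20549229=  - 3^1*593^1*11551^1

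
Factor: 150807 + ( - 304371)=  -  2^2*3^1*67^1* 191^1 = - 153564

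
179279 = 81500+97779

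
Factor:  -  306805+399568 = 92763  =  3^2*11^1*  937^1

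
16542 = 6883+9659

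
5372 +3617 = 8989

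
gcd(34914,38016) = 66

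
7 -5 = 2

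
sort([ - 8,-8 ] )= [-8,  -  8 ] 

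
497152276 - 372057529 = 125094747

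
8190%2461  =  807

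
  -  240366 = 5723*( - 42 ) 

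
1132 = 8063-6931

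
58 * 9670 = 560860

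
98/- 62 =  - 49/31 = -  1.58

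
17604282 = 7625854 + 9978428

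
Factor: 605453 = 593^1 * 1021^1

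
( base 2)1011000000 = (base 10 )704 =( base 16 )2c0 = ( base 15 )31E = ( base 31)MM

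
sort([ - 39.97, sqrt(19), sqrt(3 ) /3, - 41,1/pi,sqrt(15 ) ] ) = [ - 41, - 39.97,1/pi,  sqrt(3)/3 , sqrt( 15), sqrt(19) ] 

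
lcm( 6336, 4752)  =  19008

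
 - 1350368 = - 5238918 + 3888550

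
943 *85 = 80155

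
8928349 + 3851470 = 12779819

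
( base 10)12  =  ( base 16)c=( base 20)C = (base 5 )22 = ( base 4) 30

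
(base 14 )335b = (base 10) 8901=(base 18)1989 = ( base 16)22C5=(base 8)21305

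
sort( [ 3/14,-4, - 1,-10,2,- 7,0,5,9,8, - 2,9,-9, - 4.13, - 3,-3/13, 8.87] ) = [-10,  -  9,-7, - 4.13, - 4, - 3,  -  2 , - 1,  -  3/13,0,3/14 , 2, 5, 8,8.87  ,  9,9]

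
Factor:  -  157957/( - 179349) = 827/939 = 3^(-1) * 313^( - 1) * 827^1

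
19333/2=19333/2 = 9666.50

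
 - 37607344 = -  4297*8752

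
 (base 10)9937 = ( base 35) 83W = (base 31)AAH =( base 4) 2123101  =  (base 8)23321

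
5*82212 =411060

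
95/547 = 95/547 = 0.17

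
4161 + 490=4651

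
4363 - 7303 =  - 2940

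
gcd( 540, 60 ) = 60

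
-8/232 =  - 1/29 = - 0.03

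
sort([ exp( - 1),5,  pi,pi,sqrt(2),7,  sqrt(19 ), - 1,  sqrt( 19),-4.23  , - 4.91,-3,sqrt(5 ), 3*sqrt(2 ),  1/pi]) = [-4.91, - 4.23 , - 3 ,- 1,1/pi,exp( - 1), sqrt(2),sqrt(5),pi , pi, 3*sqrt (2), sqrt (19),sqrt( 19 ), 5,  7] 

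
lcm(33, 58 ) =1914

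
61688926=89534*689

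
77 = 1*77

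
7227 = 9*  803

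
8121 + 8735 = 16856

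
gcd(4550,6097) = 91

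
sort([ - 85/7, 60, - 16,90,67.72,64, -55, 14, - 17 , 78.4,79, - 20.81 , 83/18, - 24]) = [ - 55, - 24, - 20.81,-17, -16, - 85/7,83/18,14,60,64 , 67.72 , 78.4,79,90 ]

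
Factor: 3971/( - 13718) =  - 11/38 = -2^( - 1)*11^1*19^( - 1 )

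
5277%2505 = 267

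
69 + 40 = 109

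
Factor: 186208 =2^5*11^1*23^2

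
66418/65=1021 + 53/65 = 1021.82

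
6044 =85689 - 79645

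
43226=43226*1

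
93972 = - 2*( - 46986 ) 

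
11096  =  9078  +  2018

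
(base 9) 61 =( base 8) 67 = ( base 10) 55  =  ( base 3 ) 2001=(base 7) 106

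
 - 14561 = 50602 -65163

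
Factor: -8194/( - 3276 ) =4097/1638 = 2^ ( - 1)*3^ (- 2 )*7^(-1)*13^(- 1) * 17^1*241^1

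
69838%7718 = 376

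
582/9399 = 194/3133 = 0.06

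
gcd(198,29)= 1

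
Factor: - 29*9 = - 3^2*29^1 =- 261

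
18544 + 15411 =33955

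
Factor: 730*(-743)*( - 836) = 453438040 = 2^3 * 5^1*11^1* 19^1*73^1*743^1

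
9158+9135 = 18293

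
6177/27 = 228 + 7/9 = 228.78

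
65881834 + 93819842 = 159701676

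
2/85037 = 2/85037=0.00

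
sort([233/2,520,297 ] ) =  [233/2,297, 520]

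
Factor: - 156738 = -2^1*3^1*151^1* 173^1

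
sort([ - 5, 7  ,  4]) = [-5, 4,  7]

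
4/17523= 4/17523 = 0.00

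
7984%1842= 616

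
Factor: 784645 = 5^1*23^1*6823^1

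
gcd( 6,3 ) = 3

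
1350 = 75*18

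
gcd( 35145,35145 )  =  35145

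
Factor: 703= 19^1 *37^1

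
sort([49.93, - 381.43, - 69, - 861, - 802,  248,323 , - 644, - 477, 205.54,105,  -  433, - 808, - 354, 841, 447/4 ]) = [ - 861 , - 808, - 802 , -644, - 477, - 433, - 381.43 , -354, - 69,49.93,105,  447/4, 205.54,248 , 323, 841]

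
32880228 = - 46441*( - 708) 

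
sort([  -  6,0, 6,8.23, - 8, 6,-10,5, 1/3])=[ - 10, - 8, - 6,0, 1/3 , 5,6 , 6 , 8.23]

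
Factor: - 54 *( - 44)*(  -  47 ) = -111672 = - 2^3*3^3*11^1*47^1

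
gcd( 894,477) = 3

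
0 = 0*9654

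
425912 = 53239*8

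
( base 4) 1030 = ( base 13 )5B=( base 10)76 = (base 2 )1001100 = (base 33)2A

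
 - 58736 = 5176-63912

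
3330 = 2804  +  526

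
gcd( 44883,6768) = 9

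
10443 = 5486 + 4957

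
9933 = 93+9840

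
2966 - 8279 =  - 5313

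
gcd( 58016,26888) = 8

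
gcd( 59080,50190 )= 70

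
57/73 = 57/73=0.78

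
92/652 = 23/163 = 0.14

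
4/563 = 4/563 = 0.01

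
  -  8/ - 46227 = 8/46227 =0.00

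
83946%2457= 408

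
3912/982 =1956/491 = 3.98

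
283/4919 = 283/4919  =  0.06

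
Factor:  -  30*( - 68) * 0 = 0 = 0^1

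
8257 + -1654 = 6603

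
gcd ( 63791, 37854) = 701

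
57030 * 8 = 456240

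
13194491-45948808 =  - 32754317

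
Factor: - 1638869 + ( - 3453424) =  - 3^1*53^1 * 32027^1 = -5092293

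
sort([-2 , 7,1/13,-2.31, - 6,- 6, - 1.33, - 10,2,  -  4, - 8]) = [ - 10 , - 8, - 6, - 6,-4,-2.31, - 2,-1.33, 1/13, 2, 7]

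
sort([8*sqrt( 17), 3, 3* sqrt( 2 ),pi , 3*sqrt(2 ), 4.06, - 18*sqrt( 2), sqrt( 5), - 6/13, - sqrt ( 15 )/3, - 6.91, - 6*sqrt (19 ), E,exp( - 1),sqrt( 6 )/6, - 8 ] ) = [ - 6*sqrt( 19), - 18*sqrt( 2 ),  -  8, - 6.91, - sqrt(15)/3, - 6/13, exp( - 1 ), sqrt( 6)/6,  sqrt ( 5), E, 3, pi, 4.06, 3*sqrt( 2), 3*sqrt(2 ),8*sqrt(17) ] 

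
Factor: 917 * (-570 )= - 522690 = - 2^1 * 3^1*5^1* 7^1*19^1*131^1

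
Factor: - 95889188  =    -  2^2*1279^1*18743^1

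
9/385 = 9/385= 0.02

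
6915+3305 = 10220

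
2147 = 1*2147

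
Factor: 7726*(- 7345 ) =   -  56747470 = -2^1*5^1 * 13^1*113^1*3863^1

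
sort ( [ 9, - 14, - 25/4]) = [- 14, - 25/4,9 ] 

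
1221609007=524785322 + 696823685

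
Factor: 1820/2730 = 2/3 = 2^1*3^( - 1)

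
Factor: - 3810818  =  -2^1*  11^1*173219^1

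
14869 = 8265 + 6604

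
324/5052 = 27/421 = 0.06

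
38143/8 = 4767 + 7/8= 4767.88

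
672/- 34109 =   -  672/34109 = -0.02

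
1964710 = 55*35722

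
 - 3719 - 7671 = - 11390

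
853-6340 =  - 5487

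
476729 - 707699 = - 230970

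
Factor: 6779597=11^1*616327^1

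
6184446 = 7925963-1741517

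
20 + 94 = 114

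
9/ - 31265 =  - 9/31265 = - 0.00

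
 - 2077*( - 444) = 922188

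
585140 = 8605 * 68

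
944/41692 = 236/10423 =0.02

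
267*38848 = 10372416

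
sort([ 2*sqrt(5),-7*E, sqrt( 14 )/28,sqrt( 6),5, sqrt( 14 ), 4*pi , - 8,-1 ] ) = [ - 7*E,-8, - 1, sqrt(14)/28, sqrt( 6), sqrt(14),  2*sqrt( 5), 5, 4*pi ] 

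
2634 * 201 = 529434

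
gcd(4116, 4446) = 6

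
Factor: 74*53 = 2^1*37^1*53^1 = 3922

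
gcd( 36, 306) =18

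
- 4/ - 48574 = 2/24287=0.00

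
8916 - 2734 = 6182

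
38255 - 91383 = -53128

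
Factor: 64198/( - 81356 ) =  - 32099/40678 = -  2^(-1)*11^( - 1 )*43^(-2 )*32099^1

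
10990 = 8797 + 2193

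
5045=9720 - 4675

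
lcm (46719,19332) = 560628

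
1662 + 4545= 6207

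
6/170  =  3/85 = 0.04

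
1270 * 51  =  64770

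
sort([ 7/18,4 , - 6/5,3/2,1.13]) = [ - 6/5, 7/18,1.13,  3/2, 4] 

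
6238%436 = 134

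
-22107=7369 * ( - 3 )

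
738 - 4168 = - 3430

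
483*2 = 966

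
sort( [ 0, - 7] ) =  [ -7, 0]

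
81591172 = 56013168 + 25578004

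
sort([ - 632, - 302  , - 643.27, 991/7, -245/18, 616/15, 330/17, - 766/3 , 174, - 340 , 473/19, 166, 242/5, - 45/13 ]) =[ -643.27, - 632 , - 340,  -  302,- 766/3, - 245/18, - 45/13, 330/17,473/19,616/15, 242/5, 991/7, 166, 174] 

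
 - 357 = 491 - 848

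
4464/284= 15 + 51/71 = 15.72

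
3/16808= 3/16808= 0.00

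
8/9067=8/9067 = 0.00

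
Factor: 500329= 491^1*1019^1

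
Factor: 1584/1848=6/7 = 2^1*3^1*7^( - 1)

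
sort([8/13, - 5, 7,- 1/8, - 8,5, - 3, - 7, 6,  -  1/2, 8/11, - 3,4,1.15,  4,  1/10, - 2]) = [-8,  -  7, - 5, - 3,  -  3,  -  2, - 1/2 , - 1/8, 1/10,  8/13 , 8/11,1.15 , 4,  4, 5, 6, 7]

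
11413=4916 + 6497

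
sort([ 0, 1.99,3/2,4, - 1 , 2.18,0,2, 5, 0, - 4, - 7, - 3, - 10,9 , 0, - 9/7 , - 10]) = [ - 10, -10,-7 ,  -  4, - 3, - 9/7,-1, 0,0, 0 , 0, 3/2 , 1.99 , 2 , 2.18 , 4,  5 , 9] 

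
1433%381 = 290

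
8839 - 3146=5693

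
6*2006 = 12036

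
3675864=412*8922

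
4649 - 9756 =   -  5107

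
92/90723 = 92/90723 = 0.00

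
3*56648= 169944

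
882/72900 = 49/4050 = 0.01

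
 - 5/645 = - 1/129 = - 0.01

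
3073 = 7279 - 4206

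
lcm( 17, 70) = 1190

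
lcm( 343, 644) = 31556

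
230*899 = 206770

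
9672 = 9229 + 443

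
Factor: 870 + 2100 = 2970 = 2^1*3^3*5^1*11^1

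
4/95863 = 4/95863 = 0.00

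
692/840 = 173/210= 0.82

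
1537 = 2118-581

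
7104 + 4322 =11426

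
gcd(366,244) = 122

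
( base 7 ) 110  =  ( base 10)56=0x38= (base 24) 28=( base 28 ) 20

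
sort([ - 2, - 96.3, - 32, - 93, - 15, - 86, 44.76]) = [ -96.3, - 93,  -  86 , - 32, - 15, - 2, 44.76 ]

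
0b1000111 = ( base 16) 47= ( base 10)71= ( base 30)2B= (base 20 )3B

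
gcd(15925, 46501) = 637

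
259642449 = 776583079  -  516940630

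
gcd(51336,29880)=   72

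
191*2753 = 525823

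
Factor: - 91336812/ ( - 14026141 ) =2^2*3^1*7^1*41^(-1)*67^1 * 16229^1*342101^( - 1)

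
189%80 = 29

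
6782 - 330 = 6452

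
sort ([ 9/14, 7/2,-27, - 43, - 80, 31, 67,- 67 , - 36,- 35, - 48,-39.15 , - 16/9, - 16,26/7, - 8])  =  [  -  80, - 67, - 48,- 43, - 39.15 , - 36, - 35,- 27,-16,  -  8, - 16/9, 9/14, 7/2, 26/7, 31,  67 ] 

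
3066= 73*42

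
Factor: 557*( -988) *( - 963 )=529954308 = 2^2*3^2*13^1*19^1*107^1*557^1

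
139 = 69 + 70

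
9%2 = 1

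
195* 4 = 780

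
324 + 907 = 1231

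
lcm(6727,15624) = 484344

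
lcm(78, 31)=2418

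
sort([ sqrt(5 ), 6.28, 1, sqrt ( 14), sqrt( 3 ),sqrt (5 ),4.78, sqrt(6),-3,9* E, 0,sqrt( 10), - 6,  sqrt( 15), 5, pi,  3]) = [-6,  -  3, 0,1, sqrt( 3 ),sqrt( 5),sqrt( 5),sqrt( 6 ),  3,  pi, sqrt (10),sqrt ( 14 ), sqrt( 15),4.78, 5, 6.28,9*E]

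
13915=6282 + 7633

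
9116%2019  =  1040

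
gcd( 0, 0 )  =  0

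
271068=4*67767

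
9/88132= 9/88132=0.00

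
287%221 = 66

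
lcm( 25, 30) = 150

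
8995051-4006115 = 4988936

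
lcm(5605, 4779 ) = 454005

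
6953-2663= 4290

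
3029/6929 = 233/533 = 0.44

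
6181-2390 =3791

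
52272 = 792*66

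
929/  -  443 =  - 3 + 400/443 = - 2.10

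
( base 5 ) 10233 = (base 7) 2010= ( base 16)2B5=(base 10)693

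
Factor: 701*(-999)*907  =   - 635171193 = - 3^3*37^1 * 701^1*907^1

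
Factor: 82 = 2^1*41^1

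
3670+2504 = 6174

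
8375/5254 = 8375/5254 = 1.59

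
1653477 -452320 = 1201157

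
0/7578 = 0 = 0.00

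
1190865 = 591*2015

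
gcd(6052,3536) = 68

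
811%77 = 41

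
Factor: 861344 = 2^5*11^1 * 2447^1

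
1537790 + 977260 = 2515050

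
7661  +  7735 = 15396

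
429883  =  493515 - 63632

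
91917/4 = 22979 + 1/4 =22979.25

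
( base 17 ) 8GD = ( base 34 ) 28d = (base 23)4kl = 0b101000100101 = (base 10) 2597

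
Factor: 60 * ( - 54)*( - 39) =2^3 * 3^5*5^1*13^1 = 126360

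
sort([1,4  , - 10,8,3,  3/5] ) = [-10,3/5,1,3 , 4,8] 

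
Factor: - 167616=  - 2^6*3^3*97^1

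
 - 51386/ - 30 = 25693/15 = 1712.87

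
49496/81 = 611  +  5/81 = 611.06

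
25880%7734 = 2678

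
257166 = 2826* 91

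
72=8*9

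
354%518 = 354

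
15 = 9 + 6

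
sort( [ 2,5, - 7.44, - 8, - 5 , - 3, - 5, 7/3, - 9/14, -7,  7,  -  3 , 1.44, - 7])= [-8,  -  7.44,-7, - 7,-5, - 5,  -  3, - 3,-9/14,1.44,2,7/3, 5,7] 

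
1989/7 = 284 + 1/7 = 284.14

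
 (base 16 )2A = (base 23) 1J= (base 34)18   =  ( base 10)42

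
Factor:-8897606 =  -2^1*29^1 * 153407^1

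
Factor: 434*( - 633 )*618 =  - 2^2*3^2*7^1*31^1*103^1*211^1 = - 169778196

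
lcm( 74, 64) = 2368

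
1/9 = 1/9  =  0.11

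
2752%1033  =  686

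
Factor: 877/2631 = 1/3 = 3^( - 1)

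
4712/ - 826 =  - 2356/413 = -5.70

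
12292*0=0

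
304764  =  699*436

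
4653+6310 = 10963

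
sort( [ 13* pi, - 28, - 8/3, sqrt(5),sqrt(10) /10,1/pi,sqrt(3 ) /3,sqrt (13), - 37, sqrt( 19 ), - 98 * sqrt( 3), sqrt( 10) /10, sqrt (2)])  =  [ - 98*sqrt( 3 )  ,  -  37, - 28, - 8/3,sqrt( 10 )/10, sqrt(10)/10, 1/pi, sqrt( 3 ) /3, sqrt (2 ),  sqrt( 5 ),  sqrt(13 )  ,  sqrt(19 ), 13*pi] 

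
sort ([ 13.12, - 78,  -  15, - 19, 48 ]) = [ - 78, - 19,-15,13.12, 48] 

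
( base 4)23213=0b1011100111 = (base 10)743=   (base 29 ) pi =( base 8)1347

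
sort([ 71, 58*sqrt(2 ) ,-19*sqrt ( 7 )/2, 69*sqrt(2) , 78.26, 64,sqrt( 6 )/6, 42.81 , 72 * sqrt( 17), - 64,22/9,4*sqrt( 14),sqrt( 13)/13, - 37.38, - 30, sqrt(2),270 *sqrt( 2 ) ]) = [ - 64, - 37.38, - 30, - 19*sqrt ( 7) /2, sqrt( 13 )/13, sqrt(6) /6 , sqrt( 2 ),22/9, 4*sqrt(14 ),42.81, 64,71  ,  78.26,  58*sqrt( 2),69*sqrt( 2),72 * sqrt ( 17 ),270*sqrt( 2 ) ] 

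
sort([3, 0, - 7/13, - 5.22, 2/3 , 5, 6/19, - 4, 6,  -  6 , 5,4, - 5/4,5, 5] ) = [ - 6 ,-5.22, - 4,-5/4, - 7/13,0, 6/19,2/3,  3,  4, 5,5, 5,  5, 6]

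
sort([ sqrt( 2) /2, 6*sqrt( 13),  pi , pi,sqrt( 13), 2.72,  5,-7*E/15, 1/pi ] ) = [ - 7*E/15 , 1/pi , sqrt ( 2)/2,2.72,pi, pi,  sqrt ( 13), 5, 6*sqrt( 13) ]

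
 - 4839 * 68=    - 329052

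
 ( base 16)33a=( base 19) 259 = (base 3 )1010121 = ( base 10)826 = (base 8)1472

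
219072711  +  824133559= 1043206270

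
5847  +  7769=13616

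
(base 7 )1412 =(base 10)548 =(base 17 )1F4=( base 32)h4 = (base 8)1044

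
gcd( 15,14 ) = 1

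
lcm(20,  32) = 160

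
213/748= 213/748= 0.28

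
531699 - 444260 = 87439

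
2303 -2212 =91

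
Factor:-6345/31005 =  - 3^1*13^( -1)*47^1*53^( - 1) = - 141/689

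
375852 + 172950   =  548802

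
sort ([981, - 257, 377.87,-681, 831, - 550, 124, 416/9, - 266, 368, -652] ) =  [ - 681, - 652, - 550, - 266,-257,416/9, 124,368, 377.87, 831, 981 ]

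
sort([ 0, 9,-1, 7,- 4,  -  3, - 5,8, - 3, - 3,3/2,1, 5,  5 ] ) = [  -  5, - 4, - 3,  -  3, - 3, - 1,0, 1, 3/2, 5, 5, 7, 8, 9 ]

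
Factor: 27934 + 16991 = 3^1*5^2 * 599^1 =44925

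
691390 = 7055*98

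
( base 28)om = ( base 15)314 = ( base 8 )1266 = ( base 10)694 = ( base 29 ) nr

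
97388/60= 24347/15 = 1623.13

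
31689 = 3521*9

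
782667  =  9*86963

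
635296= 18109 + 617187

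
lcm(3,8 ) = 24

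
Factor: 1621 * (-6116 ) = -9914036 = -2^2* 11^1*139^1 * 1621^1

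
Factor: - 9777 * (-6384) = 2^4*3^2*7^1 * 19^1*3259^1 = 62416368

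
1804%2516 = 1804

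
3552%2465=1087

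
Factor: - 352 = -2^5*11^1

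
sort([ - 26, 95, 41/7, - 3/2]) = [ - 26, - 3/2,41/7, 95 ]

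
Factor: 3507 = 3^1*7^1*167^1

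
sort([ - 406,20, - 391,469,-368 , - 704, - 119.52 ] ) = [-704,  -  406,-391,- 368, - 119.52,20,469]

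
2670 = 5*534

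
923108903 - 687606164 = 235502739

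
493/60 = 8+ 13/60 = 8.22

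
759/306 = 2 + 49/102 = 2.48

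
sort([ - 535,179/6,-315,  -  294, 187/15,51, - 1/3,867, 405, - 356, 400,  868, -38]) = [ - 535, - 356, - 315, - 294, - 38, - 1/3, 187/15,179/6, 51,400, 405,867,868]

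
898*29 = 26042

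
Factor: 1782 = 2^1*3^4*11^1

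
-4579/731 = - 4579/731=- 6.26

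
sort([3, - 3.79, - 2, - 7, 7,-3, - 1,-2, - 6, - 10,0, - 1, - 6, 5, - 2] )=[ - 10, - 7, - 6, - 6, - 3.79, - 3, - 2, - 2, - 2, - 1, - 1,0 , 3,  5,7]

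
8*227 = 1816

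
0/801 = 0 = 0.00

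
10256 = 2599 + 7657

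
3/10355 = 3/10355 = 0.00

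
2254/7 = 322 = 322.00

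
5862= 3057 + 2805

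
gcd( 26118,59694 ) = 6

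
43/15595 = 43/15595= 0.00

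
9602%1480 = 722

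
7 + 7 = 14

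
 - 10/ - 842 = 5/421  =  0.01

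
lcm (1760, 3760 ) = 82720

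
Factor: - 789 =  - 3^1*263^1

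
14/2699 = 14/2699= 0.01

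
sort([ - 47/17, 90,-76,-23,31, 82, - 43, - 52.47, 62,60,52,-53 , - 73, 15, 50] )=[ - 76,-73, - 53 ,-52.47 , - 43,  -  23, - 47/17,  15 , 31, 50, 52,  60, 62,82,90]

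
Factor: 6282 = 2^1*3^2*349^1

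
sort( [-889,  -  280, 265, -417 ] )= [-889, - 417, - 280,  265]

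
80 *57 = 4560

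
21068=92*229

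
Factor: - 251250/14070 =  - 125/7 = - 5^3 * 7^( - 1) 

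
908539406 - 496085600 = 412453806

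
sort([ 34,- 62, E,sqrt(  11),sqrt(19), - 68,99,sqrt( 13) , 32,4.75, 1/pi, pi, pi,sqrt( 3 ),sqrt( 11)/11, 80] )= [  -  68 , - 62 , sqrt(11)/11, 1/pi, sqrt( 3), E, pi, pi , sqrt(11),sqrt( 13), sqrt( 19),4.75 , 32, 34, 80, 99]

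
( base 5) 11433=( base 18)2c4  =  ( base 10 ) 868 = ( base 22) 1HA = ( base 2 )1101100100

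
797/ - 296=  -  3  +  91/296  =  - 2.69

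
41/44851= 41/44851  =  0.00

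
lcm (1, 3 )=3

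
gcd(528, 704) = 176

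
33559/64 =33559/64 = 524.36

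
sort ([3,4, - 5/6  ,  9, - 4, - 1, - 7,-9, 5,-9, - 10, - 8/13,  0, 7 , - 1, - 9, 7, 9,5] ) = [ - 10,  -  9, - 9, - 9 , - 7, - 4, - 1, - 1, - 5/6 , - 8/13, 0,3, 4,  5, 5, 7, 7, 9, 9 ] 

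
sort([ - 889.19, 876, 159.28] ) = [ - 889.19,159.28,876]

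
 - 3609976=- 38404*94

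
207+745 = 952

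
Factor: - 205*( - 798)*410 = 67071900 = 2^2*3^1*5^2* 7^1*19^1 * 41^2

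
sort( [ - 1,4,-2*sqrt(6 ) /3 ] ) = [ - 2*sqrt(6 ) /3,  -  1,4 ]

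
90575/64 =1415 + 15/64=1415.23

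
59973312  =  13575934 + 46397378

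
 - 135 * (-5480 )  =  739800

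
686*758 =519988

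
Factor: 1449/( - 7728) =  - 3/16 = - 2^ ( - 4) *3^1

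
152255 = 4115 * 37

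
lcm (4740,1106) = 33180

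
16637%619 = 543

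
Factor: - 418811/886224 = -2^( - 4) *3^(-1 )*37^( - 1 ) * 499^( - 1)*418811^1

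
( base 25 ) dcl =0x20fe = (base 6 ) 103034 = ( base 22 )h9k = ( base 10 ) 8446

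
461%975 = 461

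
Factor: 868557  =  3^1 *43^1 *6733^1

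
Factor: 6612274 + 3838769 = 10451043 = 3^2*1161227^1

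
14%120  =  14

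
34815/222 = 156+61/74 = 156.82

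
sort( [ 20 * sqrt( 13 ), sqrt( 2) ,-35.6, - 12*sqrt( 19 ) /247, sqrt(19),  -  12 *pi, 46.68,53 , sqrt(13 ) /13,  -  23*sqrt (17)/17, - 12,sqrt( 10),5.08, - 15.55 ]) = [ - 12*pi,-35.6, - 15.55, -12, - 23*sqrt( 17 )/17,-12*sqrt( 19 )/247, sqrt( 13 ) /13, sqrt( 2),sqrt(10), sqrt( 19 ),  5.08, 46.68, 53, 20*sqrt(13 ) ] 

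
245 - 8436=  - 8191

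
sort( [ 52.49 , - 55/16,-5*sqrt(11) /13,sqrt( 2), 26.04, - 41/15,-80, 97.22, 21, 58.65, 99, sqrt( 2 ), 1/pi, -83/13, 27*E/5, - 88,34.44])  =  [ - 88, - 80,-83/13, -55/16, - 41/15,- 5*sqrt( 11 )/13, 1/pi, sqrt(2 ),sqrt( 2),27*E/5, 21, 26.04, 34.44, 52.49, 58.65 , 97.22,99]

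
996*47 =46812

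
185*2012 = 372220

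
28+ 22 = 50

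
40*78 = 3120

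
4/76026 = 2/38013 = 0.00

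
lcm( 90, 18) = 90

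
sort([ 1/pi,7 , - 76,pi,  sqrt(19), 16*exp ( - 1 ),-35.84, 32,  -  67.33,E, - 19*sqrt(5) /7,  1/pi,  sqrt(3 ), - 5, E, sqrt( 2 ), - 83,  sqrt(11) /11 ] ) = [ - 83 ,  -  76 , - 67.33, - 35.84, - 19*sqrt (5 ) /7, - 5,sqrt( 11) /11, 1/pi, 1/pi , sqrt( 2 ),sqrt(3),  E, E, pi, sqrt(19 ),16*exp(-1 ),7 , 32 ] 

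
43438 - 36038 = 7400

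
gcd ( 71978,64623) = 1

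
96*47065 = 4518240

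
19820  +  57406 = 77226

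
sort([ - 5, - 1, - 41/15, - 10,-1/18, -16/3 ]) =[ - 10, -16/3, -5, - 41/15,-1,- 1/18 ] 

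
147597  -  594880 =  - 447283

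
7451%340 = 311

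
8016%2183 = 1467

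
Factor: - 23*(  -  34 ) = 782  =  2^1*17^1*23^1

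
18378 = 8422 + 9956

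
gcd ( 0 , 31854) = 31854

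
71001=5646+65355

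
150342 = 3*50114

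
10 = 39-29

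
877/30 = 877/30= 29.23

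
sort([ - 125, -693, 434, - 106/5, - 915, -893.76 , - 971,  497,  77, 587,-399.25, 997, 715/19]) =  [-971,-915, - 893.76, -693,-399.25, -125, - 106/5, 715/19,77, 434,497,587, 997]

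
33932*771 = 26161572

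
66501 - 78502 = -12001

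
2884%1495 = 1389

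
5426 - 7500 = - 2074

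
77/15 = 77/15 = 5.13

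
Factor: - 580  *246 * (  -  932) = 2^5*3^1*5^1*29^1* 41^1 * 233^1 = 132977760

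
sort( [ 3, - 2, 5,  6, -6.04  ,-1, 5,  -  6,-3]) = [-6.04,  -  6 , - 3, - 2,- 1 , 3 , 5, 5, 6]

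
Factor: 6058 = 2^1*13^1*233^1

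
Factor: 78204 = 2^2*3^1*7^3*  19^1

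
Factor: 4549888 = 2^8 * 7^1*2539^1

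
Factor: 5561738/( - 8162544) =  - 213913/313944 = - 2^( -3)*3^( - 1 )*7^1 * 103^( - 1)*127^( - 1) * 30559^1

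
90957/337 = 90957/337=269.90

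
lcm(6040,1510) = 6040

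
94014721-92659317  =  1355404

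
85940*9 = 773460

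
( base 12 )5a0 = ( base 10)840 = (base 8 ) 1510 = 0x348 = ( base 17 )2F7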